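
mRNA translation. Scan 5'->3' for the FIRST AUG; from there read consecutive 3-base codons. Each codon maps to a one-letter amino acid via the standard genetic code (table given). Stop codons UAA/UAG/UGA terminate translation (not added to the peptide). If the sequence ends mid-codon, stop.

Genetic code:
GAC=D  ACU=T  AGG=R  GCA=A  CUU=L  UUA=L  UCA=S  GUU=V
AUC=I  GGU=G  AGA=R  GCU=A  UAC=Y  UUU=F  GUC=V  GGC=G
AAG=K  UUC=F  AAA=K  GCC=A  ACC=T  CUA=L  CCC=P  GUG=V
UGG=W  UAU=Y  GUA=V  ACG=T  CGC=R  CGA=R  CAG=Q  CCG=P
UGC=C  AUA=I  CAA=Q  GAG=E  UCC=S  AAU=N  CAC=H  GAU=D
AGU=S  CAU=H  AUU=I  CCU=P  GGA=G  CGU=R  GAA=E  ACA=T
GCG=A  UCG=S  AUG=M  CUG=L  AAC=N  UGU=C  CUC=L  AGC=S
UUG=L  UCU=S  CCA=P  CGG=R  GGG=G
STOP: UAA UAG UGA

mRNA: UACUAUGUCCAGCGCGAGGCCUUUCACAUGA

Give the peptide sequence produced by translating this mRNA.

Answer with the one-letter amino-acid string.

Answer: MSSARPFT

Derivation:
start AUG at pos 4
pos 4: AUG -> M; peptide=M
pos 7: UCC -> S; peptide=MS
pos 10: AGC -> S; peptide=MSS
pos 13: GCG -> A; peptide=MSSA
pos 16: AGG -> R; peptide=MSSAR
pos 19: CCU -> P; peptide=MSSARP
pos 22: UUC -> F; peptide=MSSARPF
pos 25: ACA -> T; peptide=MSSARPFT
pos 28: UGA -> STOP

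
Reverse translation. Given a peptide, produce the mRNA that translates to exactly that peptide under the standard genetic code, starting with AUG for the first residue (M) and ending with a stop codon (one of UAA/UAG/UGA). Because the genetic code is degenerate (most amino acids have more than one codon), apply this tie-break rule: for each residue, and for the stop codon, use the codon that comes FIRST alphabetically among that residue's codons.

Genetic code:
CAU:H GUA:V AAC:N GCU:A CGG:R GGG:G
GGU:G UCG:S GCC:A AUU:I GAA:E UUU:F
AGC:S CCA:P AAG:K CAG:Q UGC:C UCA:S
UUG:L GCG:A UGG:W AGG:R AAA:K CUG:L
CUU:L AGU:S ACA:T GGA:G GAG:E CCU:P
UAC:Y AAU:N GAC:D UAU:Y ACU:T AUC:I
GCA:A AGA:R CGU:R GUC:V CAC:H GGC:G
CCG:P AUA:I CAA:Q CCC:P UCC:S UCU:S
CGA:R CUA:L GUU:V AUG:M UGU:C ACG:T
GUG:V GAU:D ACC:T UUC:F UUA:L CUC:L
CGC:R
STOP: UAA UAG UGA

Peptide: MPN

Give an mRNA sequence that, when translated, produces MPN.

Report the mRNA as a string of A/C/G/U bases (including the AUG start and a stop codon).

Answer: mRNA: AUGCCAAACUAA

Derivation:
residue 1: M -> AUG (start codon)
residue 2: P codons sorted = CCA,CCC,CCG,CCU -> pick first = CCA
residue 3: N codons sorted = AAC,AAU -> pick first = AAC
terminator: stop codons sorted = UAA,UAG,UGA -> pick first = UAA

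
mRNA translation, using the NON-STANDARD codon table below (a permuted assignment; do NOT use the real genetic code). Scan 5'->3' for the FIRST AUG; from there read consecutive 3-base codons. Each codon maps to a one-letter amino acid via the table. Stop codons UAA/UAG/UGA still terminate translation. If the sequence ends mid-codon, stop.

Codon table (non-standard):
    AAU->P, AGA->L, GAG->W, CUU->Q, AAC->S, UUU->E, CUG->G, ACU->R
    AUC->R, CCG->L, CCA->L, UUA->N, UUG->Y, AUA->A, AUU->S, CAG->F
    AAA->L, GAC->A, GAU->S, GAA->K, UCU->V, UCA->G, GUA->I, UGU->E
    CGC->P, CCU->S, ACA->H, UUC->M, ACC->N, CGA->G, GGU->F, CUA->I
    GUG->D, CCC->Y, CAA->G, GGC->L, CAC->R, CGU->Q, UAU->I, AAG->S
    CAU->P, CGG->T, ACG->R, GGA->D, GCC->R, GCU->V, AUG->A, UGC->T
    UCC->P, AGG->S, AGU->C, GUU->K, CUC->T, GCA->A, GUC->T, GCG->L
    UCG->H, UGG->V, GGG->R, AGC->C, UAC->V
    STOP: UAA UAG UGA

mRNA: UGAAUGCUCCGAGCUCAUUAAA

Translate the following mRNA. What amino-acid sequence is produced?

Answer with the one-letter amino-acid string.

start AUG at pos 3
pos 3: AUG -> A; peptide=A
pos 6: CUC -> T; peptide=AT
pos 9: CGA -> G; peptide=ATG
pos 12: GCU -> V; peptide=ATGV
pos 15: CAU -> P; peptide=ATGVP
pos 18: UAA -> STOP

Answer: ATGVP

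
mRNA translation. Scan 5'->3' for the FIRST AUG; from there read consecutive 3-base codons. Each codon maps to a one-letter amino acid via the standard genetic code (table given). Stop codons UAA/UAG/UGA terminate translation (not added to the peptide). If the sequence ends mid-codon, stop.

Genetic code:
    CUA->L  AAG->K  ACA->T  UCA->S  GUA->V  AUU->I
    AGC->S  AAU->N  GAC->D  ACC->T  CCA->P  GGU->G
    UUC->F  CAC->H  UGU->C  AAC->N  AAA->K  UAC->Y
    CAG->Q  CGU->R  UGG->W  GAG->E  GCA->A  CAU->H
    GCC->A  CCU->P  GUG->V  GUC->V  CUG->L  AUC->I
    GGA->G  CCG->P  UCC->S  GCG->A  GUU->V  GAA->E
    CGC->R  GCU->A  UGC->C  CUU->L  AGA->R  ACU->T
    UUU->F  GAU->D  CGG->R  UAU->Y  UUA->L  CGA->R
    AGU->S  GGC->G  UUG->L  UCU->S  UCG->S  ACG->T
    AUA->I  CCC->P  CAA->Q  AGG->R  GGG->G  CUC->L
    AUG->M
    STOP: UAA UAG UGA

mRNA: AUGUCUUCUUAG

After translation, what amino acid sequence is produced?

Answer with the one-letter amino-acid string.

Answer: MSS

Derivation:
start AUG at pos 0
pos 0: AUG -> M; peptide=M
pos 3: UCU -> S; peptide=MS
pos 6: UCU -> S; peptide=MSS
pos 9: UAG -> STOP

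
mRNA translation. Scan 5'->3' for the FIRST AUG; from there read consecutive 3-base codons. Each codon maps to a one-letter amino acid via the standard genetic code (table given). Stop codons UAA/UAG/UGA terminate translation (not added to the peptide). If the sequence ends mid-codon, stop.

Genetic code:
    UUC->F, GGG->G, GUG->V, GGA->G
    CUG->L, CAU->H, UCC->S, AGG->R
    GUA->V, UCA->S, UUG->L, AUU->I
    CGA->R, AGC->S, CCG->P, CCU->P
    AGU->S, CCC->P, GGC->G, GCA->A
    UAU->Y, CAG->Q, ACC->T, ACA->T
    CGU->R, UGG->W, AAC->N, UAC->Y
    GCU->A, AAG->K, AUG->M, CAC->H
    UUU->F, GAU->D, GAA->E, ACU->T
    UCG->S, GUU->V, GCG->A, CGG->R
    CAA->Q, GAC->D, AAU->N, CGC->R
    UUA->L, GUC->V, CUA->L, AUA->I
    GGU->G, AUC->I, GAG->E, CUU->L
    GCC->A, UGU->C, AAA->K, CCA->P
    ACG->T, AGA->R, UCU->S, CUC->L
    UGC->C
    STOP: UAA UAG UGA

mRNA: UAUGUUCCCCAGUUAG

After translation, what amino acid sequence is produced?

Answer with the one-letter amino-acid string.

start AUG at pos 1
pos 1: AUG -> M; peptide=M
pos 4: UUC -> F; peptide=MF
pos 7: CCC -> P; peptide=MFP
pos 10: AGU -> S; peptide=MFPS
pos 13: UAG -> STOP

Answer: MFPS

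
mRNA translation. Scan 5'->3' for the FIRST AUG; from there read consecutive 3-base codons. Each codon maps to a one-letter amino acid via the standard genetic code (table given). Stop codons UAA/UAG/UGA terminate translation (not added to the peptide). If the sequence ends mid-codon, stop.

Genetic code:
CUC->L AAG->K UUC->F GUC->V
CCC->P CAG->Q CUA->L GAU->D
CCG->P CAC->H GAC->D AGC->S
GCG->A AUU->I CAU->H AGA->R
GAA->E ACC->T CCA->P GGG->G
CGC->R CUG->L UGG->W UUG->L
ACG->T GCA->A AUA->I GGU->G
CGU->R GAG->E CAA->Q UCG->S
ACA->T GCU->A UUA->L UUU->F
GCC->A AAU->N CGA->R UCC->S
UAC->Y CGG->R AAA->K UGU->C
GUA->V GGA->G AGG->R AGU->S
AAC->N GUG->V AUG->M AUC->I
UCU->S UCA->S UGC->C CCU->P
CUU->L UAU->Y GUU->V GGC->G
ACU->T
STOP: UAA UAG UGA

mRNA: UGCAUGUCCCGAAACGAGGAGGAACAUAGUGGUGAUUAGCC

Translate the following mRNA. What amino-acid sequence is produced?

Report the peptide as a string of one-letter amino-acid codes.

Answer: MSRNEEEHSGD

Derivation:
start AUG at pos 3
pos 3: AUG -> M; peptide=M
pos 6: UCC -> S; peptide=MS
pos 9: CGA -> R; peptide=MSR
pos 12: AAC -> N; peptide=MSRN
pos 15: GAG -> E; peptide=MSRNE
pos 18: GAG -> E; peptide=MSRNEE
pos 21: GAA -> E; peptide=MSRNEEE
pos 24: CAU -> H; peptide=MSRNEEEH
pos 27: AGU -> S; peptide=MSRNEEEHS
pos 30: GGU -> G; peptide=MSRNEEEHSG
pos 33: GAU -> D; peptide=MSRNEEEHSGD
pos 36: UAG -> STOP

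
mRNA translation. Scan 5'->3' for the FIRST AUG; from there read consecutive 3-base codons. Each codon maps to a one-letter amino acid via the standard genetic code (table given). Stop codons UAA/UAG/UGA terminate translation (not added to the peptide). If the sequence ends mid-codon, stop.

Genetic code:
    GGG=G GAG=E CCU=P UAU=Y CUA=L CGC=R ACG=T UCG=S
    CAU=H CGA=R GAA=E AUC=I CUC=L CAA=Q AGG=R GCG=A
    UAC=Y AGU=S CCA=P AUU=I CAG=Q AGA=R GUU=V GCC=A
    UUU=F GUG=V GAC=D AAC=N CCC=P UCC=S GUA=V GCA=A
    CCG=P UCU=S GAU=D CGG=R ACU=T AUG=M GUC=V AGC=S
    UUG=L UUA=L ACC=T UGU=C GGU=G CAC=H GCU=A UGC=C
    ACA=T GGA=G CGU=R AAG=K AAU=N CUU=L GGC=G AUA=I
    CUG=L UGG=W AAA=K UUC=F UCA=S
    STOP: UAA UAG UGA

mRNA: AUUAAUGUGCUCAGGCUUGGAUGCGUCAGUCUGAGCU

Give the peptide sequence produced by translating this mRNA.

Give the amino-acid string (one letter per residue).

start AUG at pos 4
pos 4: AUG -> M; peptide=M
pos 7: UGC -> C; peptide=MC
pos 10: UCA -> S; peptide=MCS
pos 13: GGC -> G; peptide=MCSG
pos 16: UUG -> L; peptide=MCSGL
pos 19: GAU -> D; peptide=MCSGLD
pos 22: GCG -> A; peptide=MCSGLDA
pos 25: UCA -> S; peptide=MCSGLDAS
pos 28: GUC -> V; peptide=MCSGLDASV
pos 31: UGA -> STOP

Answer: MCSGLDASV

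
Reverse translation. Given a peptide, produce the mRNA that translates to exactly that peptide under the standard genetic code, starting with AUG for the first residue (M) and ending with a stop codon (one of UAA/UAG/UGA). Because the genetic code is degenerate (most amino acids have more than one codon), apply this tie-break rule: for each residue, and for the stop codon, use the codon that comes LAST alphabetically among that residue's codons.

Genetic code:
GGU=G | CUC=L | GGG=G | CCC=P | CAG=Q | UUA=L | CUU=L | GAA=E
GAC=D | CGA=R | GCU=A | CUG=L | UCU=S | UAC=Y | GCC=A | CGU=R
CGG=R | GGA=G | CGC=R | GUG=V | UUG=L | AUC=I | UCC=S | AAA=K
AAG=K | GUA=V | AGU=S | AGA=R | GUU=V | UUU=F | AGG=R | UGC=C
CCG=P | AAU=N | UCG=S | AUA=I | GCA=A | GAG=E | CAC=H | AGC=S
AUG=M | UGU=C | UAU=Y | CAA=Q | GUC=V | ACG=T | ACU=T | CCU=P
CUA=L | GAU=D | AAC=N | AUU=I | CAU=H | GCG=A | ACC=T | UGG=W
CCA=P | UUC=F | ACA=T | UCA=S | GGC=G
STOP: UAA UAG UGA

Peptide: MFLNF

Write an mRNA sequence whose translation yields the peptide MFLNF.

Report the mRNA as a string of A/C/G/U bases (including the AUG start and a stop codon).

residue 1: M -> AUG (start codon)
residue 2: F codons sorted = UUC,UUU -> pick last = UUU
residue 3: L codons sorted = CUA,CUC,CUG,CUU,UUA,UUG -> pick last = UUG
residue 4: N codons sorted = AAC,AAU -> pick last = AAU
residue 5: F codons sorted = UUC,UUU -> pick last = UUU
terminator: stop codons sorted = UAA,UAG,UGA -> pick last = UGA

Answer: mRNA: AUGUUUUUGAAUUUUUGA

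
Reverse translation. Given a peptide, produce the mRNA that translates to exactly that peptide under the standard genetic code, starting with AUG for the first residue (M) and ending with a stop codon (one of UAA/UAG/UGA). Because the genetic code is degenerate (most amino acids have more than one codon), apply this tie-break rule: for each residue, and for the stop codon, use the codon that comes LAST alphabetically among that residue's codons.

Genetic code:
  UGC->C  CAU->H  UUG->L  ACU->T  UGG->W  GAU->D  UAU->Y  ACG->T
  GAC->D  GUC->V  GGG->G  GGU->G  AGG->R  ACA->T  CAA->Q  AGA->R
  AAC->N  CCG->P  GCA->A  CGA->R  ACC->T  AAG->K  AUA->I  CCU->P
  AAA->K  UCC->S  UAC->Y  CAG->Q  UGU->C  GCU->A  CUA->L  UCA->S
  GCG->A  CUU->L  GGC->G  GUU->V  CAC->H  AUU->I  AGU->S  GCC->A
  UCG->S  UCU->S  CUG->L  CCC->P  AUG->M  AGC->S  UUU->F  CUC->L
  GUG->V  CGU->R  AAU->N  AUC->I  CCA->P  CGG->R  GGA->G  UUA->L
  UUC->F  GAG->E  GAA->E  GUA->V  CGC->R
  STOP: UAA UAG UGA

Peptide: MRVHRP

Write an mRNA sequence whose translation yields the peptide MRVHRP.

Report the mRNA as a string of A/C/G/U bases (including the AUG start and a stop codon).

Answer: mRNA: AUGCGUGUUCAUCGUCCUUGA

Derivation:
residue 1: M -> AUG (start codon)
residue 2: R codons sorted = AGA,AGG,CGA,CGC,CGG,CGU -> pick last = CGU
residue 3: V codons sorted = GUA,GUC,GUG,GUU -> pick last = GUU
residue 4: H codons sorted = CAC,CAU -> pick last = CAU
residue 5: R codons sorted = AGA,AGG,CGA,CGC,CGG,CGU -> pick last = CGU
residue 6: P codons sorted = CCA,CCC,CCG,CCU -> pick last = CCU
terminator: stop codons sorted = UAA,UAG,UGA -> pick last = UGA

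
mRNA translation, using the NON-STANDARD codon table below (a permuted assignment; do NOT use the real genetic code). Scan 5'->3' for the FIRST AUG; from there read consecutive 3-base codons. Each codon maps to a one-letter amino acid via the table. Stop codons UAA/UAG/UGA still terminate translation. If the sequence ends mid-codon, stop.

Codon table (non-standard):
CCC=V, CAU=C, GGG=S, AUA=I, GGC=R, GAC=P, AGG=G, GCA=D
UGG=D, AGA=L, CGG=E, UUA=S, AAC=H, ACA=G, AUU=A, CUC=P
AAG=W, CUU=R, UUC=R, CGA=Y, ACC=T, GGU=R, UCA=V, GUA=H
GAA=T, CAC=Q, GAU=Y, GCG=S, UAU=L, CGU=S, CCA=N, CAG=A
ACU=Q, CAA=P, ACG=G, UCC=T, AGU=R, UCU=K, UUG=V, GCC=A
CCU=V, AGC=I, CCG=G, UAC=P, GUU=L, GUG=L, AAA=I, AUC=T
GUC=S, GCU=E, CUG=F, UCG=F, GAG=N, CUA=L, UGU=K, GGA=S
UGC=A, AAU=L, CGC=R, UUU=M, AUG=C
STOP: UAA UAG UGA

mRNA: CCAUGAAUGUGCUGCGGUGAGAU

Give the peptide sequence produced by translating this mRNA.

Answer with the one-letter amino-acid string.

Answer: CLLFE

Derivation:
start AUG at pos 2
pos 2: AUG -> C; peptide=C
pos 5: AAU -> L; peptide=CL
pos 8: GUG -> L; peptide=CLL
pos 11: CUG -> F; peptide=CLLF
pos 14: CGG -> E; peptide=CLLFE
pos 17: UGA -> STOP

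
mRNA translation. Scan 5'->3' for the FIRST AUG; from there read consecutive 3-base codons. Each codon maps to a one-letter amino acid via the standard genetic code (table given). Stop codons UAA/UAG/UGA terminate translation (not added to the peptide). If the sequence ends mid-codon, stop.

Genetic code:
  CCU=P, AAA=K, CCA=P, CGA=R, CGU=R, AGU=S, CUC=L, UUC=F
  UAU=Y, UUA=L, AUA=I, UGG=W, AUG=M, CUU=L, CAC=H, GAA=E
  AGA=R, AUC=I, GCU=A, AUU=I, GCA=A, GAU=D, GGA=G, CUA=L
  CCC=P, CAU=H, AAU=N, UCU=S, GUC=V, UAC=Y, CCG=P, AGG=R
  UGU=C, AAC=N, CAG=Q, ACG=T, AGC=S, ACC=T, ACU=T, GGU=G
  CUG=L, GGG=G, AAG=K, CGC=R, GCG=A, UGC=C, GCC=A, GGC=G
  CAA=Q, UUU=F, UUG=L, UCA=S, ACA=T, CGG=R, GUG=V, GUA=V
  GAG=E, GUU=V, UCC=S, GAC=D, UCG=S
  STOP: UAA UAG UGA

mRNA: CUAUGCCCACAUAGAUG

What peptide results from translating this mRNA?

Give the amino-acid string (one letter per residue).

Answer: MPT

Derivation:
start AUG at pos 2
pos 2: AUG -> M; peptide=M
pos 5: CCC -> P; peptide=MP
pos 8: ACA -> T; peptide=MPT
pos 11: UAG -> STOP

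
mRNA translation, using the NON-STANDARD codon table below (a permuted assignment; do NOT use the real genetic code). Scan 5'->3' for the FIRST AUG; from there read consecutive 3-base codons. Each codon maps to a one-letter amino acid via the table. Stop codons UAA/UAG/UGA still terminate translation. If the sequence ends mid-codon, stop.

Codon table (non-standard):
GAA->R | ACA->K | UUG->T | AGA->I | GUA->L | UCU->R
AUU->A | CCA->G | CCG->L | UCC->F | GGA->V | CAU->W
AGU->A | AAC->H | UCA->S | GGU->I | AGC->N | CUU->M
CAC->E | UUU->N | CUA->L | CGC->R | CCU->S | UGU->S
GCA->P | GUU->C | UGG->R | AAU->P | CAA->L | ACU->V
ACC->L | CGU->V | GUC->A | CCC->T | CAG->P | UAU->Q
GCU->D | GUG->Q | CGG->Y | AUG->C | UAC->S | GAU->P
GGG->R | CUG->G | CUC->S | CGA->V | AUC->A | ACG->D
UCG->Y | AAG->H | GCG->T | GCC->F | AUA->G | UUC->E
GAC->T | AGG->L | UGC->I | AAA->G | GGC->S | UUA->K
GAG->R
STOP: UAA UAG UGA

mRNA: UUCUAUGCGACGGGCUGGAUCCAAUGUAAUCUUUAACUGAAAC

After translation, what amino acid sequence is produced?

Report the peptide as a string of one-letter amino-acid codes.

start AUG at pos 4
pos 4: AUG -> C; peptide=C
pos 7: CGA -> V; peptide=CV
pos 10: CGG -> Y; peptide=CVY
pos 13: GCU -> D; peptide=CVYD
pos 16: GGA -> V; peptide=CVYDV
pos 19: UCC -> F; peptide=CVYDVF
pos 22: AAU -> P; peptide=CVYDVFP
pos 25: GUA -> L; peptide=CVYDVFPL
pos 28: AUC -> A; peptide=CVYDVFPLA
pos 31: UUU -> N; peptide=CVYDVFPLAN
pos 34: AAC -> H; peptide=CVYDVFPLANH
pos 37: UGA -> STOP

Answer: CVYDVFPLANH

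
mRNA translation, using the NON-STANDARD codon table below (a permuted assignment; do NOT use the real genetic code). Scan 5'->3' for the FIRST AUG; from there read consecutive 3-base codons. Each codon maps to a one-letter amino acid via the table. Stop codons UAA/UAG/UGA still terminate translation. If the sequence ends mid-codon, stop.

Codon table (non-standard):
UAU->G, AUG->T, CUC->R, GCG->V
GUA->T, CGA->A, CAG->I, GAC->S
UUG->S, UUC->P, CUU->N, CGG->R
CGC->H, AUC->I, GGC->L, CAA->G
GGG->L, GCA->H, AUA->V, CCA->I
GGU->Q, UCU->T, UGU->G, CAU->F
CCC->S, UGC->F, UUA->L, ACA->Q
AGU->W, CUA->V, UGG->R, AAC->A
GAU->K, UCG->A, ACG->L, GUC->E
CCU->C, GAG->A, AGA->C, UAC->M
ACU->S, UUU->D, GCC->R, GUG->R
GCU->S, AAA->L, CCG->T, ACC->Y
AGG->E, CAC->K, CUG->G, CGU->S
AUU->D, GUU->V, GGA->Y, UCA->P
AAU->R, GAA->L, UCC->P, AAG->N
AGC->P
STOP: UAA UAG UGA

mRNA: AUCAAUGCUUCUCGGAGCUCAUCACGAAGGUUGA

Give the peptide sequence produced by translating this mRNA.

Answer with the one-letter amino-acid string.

start AUG at pos 4
pos 4: AUG -> T; peptide=T
pos 7: CUU -> N; peptide=TN
pos 10: CUC -> R; peptide=TNR
pos 13: GGA -> Y; peptide=TNRY
pos 16: GCU -> S; peptide=TNRYS
pos 19: CAU -> F; peptide=TNRYSF
pos 22: CAC -> K; peptide=TNRYSFK
pos 25: GAA -> L; peptide=TNRYSFKL
pos 28: GGU -> Q; peptide=TNRYSFKLQ
pos 31: UGA -> STOP

Answer: TNRYSFKLQ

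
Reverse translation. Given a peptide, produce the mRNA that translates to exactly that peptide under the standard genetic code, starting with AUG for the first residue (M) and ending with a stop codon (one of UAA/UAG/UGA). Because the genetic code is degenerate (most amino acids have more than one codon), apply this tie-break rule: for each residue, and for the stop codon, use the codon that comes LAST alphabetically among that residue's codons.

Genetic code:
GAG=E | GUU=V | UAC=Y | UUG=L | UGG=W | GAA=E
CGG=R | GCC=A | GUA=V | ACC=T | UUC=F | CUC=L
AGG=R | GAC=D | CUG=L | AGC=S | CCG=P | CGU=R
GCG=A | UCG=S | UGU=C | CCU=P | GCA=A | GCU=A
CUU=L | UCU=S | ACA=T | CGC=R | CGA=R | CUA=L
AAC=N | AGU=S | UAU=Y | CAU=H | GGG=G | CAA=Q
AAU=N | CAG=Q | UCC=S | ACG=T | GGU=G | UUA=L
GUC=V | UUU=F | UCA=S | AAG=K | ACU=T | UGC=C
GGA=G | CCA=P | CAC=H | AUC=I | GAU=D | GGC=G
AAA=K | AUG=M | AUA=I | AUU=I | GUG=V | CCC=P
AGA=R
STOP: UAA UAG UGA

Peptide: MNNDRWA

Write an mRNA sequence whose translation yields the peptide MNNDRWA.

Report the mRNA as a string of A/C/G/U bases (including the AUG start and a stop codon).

residue 1: M -> AUG (start codon)
residue 2: N codons sorted = AAC,AAU -> pick last = AAU
residue 3: N codons sorted = AAC,AAU -> pick last = AAU
residue 4: D codons sorted = GAC,GAU -> pick last = GAU
residue 5: R codons sorted = AGA,AGG,CGA,CGC,CGG,CGU -> pick last = CGU
residue 6: W -> UGG (only codon)
residue 7: A codons sorted = GCA,GCC,GCG,GCU -> pick last = GCU
terminator: stop codons sorted = UAA,UAG,UGA -> pick last = UGA

Answer: mRNA: AUGAAUAAUGAUCGUUGGGCUUGA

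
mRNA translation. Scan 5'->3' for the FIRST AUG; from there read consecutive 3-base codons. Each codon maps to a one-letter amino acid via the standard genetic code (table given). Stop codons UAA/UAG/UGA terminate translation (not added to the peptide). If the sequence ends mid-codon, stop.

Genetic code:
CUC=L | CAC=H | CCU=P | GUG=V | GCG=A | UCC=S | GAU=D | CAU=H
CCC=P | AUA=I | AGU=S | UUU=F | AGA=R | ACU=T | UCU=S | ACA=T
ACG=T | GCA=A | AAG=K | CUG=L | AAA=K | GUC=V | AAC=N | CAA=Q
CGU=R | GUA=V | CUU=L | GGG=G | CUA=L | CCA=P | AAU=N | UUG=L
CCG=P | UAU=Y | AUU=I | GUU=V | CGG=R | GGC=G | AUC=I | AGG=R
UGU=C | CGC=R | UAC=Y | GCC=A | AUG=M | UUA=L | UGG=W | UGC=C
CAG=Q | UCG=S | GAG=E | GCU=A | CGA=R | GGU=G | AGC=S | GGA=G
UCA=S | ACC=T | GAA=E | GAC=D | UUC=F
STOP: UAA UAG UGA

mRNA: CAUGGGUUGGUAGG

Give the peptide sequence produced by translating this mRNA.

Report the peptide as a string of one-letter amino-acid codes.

start AUG at pos 1
pos 1: AUG -> M; peptide=M
pos 4: GGU -> G; peptide=MG
pos 7: UGG -> W; peptide=MGW
pos 10: UAG -> STOP

Answer: MGW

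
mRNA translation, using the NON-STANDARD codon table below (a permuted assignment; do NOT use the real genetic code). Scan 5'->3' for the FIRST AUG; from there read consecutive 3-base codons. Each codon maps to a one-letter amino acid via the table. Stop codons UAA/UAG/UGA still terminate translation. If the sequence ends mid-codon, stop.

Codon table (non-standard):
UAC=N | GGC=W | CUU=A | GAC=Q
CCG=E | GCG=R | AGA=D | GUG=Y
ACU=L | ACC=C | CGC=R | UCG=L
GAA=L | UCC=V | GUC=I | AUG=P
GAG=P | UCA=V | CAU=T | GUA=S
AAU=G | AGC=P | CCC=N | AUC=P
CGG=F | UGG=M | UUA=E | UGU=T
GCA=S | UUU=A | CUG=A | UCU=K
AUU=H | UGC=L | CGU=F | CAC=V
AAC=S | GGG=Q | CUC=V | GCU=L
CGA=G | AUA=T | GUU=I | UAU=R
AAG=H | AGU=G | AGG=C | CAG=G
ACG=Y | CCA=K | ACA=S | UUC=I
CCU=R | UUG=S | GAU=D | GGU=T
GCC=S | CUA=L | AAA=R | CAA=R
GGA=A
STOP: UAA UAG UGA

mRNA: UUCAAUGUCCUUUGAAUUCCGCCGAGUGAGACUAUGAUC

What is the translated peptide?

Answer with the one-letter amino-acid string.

start AUG at pos 4
pos 4: AUG -> P; peptide=P
pos 7: UCC -> V; peptide=PV
pos 10: UUU -> A; peptide=PVA
pos 13: GAA -> L; peptide=PVAL
pos 16: UUC -> I; peptide=PVALI
pos 19: CGC -> R; peptide=PVALIR
pos 22: CGA -> G; peptide=PVALIRG
pos 25: GUG -> Y; peptide=PVALIRGY
pos 28: AGA -> D; peptide=PVALIRGYD
pos 31: CUA -> L; peptide=PVALIRGYDL
pos 34: UGA -> STOP

Answer: PVALIRGYDL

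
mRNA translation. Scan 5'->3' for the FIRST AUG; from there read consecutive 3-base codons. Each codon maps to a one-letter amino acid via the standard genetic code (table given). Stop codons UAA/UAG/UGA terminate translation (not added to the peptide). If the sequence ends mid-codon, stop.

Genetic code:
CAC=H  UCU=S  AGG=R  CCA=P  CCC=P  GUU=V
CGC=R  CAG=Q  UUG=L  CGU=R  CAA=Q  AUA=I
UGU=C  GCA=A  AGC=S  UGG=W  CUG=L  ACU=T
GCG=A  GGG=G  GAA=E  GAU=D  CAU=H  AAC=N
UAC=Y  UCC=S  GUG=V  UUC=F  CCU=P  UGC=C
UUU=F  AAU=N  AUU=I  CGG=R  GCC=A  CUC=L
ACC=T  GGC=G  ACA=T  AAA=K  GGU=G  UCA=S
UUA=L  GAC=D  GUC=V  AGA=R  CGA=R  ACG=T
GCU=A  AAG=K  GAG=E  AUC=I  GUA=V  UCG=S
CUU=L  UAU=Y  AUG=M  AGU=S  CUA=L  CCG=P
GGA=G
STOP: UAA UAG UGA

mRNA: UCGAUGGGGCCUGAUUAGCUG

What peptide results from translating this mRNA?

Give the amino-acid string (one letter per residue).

Answer: MGPD

Derivation:
start AUG at pos 3
pos 3: AUG -> M; peptide=M
pos 6: GGG -> G; peptide=MG
pos 9: CCU -> P; peptide=MGP
pos 12: GAU -> D; peptide=MGPD
pos 15: UAG -> STOP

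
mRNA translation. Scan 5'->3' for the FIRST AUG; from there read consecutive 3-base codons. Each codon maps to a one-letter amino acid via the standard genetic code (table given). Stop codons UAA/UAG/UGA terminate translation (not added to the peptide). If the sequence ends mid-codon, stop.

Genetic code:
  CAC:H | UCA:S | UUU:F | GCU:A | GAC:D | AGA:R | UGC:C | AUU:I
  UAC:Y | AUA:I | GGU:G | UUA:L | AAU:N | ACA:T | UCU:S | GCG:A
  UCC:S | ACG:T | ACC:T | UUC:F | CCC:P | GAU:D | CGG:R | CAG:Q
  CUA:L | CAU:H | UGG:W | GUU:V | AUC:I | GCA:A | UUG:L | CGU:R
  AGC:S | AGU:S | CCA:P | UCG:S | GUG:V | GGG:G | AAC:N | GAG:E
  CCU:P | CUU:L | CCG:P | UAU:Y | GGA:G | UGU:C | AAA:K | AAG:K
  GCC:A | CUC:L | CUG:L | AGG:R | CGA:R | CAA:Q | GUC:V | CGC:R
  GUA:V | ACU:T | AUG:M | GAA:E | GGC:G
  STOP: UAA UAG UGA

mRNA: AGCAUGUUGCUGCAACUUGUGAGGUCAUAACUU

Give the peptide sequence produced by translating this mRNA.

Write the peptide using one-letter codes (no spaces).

start AUG at pos 3
pos 3: AUG -> M; peptide=M
pos 6: UUG -> L; peptide=ML
pos 9: CUG -> L; peptide=MLL
pos 12: CAA -> Q; peptide=MLLQ
pos 15: CUU -> L; peptide=MLLQL
pos 18: GUG -> V; peptide=MLLQLV
pos 21: AGG -> R; peptide=MLLQLVR
pos 24: UCA -> S; peptide=MLLQLVRS
pos 27: UAA -> STOP

Answer: MLLQLVRS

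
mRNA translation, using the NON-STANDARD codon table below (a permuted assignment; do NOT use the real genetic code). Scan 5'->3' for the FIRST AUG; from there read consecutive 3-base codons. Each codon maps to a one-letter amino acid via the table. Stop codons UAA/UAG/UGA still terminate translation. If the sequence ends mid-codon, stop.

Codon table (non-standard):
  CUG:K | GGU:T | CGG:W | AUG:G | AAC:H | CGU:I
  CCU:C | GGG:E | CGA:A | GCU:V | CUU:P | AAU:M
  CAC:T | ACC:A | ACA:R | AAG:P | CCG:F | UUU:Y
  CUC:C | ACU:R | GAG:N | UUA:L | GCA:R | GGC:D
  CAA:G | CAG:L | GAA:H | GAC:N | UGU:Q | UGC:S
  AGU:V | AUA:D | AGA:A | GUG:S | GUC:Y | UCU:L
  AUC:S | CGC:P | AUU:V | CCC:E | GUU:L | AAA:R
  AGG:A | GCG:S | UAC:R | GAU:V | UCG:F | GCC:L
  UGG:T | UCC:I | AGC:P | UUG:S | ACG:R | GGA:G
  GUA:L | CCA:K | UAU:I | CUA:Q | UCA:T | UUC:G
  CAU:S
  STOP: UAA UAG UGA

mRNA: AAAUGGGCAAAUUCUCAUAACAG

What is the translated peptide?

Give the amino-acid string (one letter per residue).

start AUG at pos 2
pos 2: AUG -> G; peptide=G
pos 5: GGC -> D; peptide=GD
pos 8: AAA -> R; peptide=GDR
pos 11: UUC -> G; peptide=GDRG
pos 14: UCA -> T; peptide=GDRGT
pos 17: UAA -> STOP

Answer: GDRGT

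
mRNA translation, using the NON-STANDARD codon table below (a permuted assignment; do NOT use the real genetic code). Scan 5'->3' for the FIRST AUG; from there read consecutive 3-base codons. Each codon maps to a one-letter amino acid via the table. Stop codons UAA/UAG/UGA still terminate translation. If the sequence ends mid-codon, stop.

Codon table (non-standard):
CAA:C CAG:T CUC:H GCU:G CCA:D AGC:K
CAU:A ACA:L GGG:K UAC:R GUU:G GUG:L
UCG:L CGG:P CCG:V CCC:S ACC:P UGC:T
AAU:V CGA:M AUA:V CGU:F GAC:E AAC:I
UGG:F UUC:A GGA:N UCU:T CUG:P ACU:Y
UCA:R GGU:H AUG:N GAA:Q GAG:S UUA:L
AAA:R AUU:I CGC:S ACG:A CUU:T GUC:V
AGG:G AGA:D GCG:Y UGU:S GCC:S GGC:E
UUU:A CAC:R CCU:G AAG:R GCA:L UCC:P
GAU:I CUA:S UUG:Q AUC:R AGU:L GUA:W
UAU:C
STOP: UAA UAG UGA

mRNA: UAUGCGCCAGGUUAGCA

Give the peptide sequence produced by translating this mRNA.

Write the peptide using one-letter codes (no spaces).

start AUG at pos 1
pos 1: AUG -> N; peptide=N
pos 4: CGC -> S; peptide=NS
pos 7: CAG -> T; peptide=NST
pos 10: GUU -> G; peptide=NSTG
pos 13: AGC -> K; peptide=NSTGK
pos 16: only 1 nt remain (<3), stop (end of mRNA)

Answer: NSTGK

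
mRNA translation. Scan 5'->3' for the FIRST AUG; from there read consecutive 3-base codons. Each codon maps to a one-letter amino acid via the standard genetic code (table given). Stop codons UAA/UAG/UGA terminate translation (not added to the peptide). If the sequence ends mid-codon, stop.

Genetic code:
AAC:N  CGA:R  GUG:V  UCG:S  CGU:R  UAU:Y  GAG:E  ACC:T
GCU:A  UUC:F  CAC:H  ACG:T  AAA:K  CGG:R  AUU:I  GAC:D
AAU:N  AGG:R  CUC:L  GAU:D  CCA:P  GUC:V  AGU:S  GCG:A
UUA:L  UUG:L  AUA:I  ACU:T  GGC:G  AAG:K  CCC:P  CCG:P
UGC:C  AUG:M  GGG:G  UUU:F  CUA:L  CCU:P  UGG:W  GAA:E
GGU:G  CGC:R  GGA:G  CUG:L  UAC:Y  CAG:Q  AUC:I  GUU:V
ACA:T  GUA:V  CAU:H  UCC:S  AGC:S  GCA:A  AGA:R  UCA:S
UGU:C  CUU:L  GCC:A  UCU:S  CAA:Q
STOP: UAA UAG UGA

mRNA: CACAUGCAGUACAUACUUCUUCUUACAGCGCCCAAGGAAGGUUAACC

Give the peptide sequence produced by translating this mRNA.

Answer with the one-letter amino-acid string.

Answer: MQYILLLTAPKEG

Derivation:
start AUG at pos 3
pos 3: AUG -> M; peptide=M
pos 6: CAG -> Q; peptide=MQ
pos 9: UAC -> Y; peptide=MQY
pos 12: AUA -> I; peptide=MQYI
pos 15: CUU -> L; peptide=MQYIL
pos 18: CUU -> L; peptide=MQYILL
pos 21: CUU -> L; peptide=MQYILLL
pos 24: ACA -> T; peptide=MQYILLLT
pos 27: GCG -> A; peptide=MQYILLLTA
pos 30: CCC -> P; peptide=MQYILLLTAP
pos 33: AAG -> K; peptide=MQYILLLTAPK
pos 36: GAA -> E; peptide=MQYILLLTAPKE
pos 39: GGU -> G; peptide=MQYILLLTAPKEG
pos 42: UAA -> STOP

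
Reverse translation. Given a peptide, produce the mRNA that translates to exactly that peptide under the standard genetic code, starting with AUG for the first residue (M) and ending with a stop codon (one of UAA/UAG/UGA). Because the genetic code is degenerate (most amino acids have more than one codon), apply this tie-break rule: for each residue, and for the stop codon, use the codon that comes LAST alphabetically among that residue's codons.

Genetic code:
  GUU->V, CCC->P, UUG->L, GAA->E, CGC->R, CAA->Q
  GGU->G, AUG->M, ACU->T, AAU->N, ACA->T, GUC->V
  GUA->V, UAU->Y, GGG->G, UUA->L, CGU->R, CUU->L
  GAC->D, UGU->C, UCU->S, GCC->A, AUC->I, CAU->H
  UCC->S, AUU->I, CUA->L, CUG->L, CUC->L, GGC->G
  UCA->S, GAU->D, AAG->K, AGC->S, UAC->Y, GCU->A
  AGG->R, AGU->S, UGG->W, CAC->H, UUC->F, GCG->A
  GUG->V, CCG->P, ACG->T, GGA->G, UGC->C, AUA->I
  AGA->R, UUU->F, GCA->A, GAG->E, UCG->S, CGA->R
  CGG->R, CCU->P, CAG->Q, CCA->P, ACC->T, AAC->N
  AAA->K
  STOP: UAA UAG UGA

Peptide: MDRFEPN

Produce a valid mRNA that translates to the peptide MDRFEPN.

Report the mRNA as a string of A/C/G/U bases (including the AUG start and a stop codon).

Answer: mRNA: AUGGAUCGUUUUGAGCCUAAUUGA

Derivation:
residue 1: M -> AUG (start codon)
residue 2: D codons sorted = GAC,GAU -> pick last = GAU
residue 3: R codons sorted = AGA,AGG,CGA,CGC,CGG,CGU -> pick last = CGU
residue 4: F codons sorted = UUC,UUU -> pick last = UUU
residue 5: E codons sorted = GAA,GAG -> pick last = GAG
residue 6: P codons sorted = CCA,CCC,CCG,CCU -> pick last = CCU
residue 7: N codons sorted = AAC,AAU -> pick last = AAU
terminator: stop codons sorted = UAA,UAG,UGA -> pick last = UGA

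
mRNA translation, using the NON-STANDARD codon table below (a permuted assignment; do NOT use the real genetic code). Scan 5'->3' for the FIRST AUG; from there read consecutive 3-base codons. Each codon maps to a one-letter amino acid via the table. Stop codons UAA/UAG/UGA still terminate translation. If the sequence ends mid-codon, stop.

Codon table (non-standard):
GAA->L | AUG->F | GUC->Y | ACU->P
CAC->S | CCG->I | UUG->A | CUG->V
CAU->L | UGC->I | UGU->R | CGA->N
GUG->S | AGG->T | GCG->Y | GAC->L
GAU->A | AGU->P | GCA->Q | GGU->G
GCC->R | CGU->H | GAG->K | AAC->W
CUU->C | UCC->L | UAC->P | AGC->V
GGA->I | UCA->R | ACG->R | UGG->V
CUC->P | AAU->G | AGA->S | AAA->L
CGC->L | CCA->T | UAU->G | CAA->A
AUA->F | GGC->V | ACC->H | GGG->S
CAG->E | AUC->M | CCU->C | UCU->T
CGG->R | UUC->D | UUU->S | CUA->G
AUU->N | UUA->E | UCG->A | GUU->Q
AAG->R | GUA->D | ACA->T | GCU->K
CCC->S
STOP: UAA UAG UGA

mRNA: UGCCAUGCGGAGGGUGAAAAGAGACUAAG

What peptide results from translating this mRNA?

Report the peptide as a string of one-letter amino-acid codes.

Answer: FRTSLSL

Derivation:
start AUG at pos 4
pos 4: AUG -> F; peptide=F
pos 7: CGG -> R; peptide=FR
pos 10: AGG -> T; peptide=FRT
pos 13: GUG -> S; peptide=FRTS
pos 16: AAA -> L; peptide=FRTSL
pos 19: AGA -> S; peptide=FRTSLS
pos 22: GAC -> L; peptide=FRTSLSL
pos 25: UAA -> STOP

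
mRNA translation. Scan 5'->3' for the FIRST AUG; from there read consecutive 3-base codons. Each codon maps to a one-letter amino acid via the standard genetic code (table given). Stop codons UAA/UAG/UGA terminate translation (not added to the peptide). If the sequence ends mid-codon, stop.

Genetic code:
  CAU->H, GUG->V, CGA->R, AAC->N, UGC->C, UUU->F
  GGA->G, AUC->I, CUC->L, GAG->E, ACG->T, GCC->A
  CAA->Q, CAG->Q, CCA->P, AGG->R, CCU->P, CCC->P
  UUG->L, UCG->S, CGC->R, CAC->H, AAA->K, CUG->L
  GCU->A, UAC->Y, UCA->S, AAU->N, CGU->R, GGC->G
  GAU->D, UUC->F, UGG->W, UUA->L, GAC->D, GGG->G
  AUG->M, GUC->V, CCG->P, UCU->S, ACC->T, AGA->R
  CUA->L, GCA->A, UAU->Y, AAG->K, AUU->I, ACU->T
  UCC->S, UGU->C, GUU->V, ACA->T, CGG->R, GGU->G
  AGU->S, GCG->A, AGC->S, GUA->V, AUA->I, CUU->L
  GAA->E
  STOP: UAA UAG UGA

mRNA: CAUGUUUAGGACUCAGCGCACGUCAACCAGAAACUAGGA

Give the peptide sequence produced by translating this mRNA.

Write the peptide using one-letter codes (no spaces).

Answer: MFRTQRTSTRN

Derivation:
start AUG at pos 1
pos 1: AUG -> M; peptide=M
pos 4: UUU -> F; peptide=MF
pos 7: AGG -> R; peptide=MFR
pos 10: ACU -> T; peptide=MFRT
pos 13: CAG -> Q; peptide=MFRTQ
pos 16: CGC -> R; peptide=MFRTQR
pos 19: ACG -> T; peptide=MFRTQRT
pos 22: UCA -> S; peptide=MFRTQRTS
pos 25: ACC -> T; peptide=MFRTQRTST
pos 28: AGA -> R; peptide=MFRTQRTSTR
pos 31: AAC -> N; peptide=MFRTQRTSTRN
pos 34: UAG -> STOP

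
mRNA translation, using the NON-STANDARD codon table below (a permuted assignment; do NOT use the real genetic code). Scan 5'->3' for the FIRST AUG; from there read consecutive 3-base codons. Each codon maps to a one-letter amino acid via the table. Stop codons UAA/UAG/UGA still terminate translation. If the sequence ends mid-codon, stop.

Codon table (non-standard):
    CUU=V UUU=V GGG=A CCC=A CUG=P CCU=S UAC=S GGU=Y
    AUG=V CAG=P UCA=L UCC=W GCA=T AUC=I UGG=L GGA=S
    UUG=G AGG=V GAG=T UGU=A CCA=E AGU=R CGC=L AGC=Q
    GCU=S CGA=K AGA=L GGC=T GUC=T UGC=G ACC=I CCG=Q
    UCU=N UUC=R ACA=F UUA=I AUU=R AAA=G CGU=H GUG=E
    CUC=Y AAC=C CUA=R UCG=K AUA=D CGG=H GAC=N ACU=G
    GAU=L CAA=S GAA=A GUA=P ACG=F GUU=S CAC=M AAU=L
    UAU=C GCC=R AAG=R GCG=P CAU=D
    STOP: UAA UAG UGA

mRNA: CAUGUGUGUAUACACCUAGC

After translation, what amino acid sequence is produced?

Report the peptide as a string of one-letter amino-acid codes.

Answer: VAPSI

Derivation:
start AUG at pos 1
pos 1: AUG -> V; peptide=V
pos 4: UGU -> A; peptide=VA
pos 7: GUA -> P; peptide=VAP
pos 10: UAC -> S; peptide=VAPS
pos 13: ACC -> I; peptide=VAPSI
pos 16: UAG -> STOP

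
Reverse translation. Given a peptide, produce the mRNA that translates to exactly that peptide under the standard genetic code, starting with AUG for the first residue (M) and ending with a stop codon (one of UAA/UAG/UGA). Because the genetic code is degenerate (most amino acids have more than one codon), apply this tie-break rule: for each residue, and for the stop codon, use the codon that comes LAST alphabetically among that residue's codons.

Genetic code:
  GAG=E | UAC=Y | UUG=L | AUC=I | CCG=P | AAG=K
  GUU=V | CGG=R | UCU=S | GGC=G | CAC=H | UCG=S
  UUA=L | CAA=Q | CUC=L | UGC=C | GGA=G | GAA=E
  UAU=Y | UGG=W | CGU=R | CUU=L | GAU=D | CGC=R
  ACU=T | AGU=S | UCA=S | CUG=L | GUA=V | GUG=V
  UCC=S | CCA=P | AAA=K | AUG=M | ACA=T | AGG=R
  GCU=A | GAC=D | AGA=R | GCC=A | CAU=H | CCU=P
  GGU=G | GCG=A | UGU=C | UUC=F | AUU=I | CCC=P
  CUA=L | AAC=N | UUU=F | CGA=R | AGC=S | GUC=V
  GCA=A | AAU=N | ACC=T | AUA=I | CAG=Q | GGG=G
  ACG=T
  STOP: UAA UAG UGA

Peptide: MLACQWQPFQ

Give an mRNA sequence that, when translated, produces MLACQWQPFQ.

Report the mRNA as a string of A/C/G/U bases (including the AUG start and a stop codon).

residue 1: M -> AUG (start codon)
residue 2: L codons sorted = CUA,CUC,CUG,CUU,UUA,UUG -> pick last = UUG
residue 3: A codons sorted = GCA,GCC,GCG,GCU -> pick last = GCU
residue 4: C codons sorted = UGC,UGU -> pick last = UGU
residue 5: Q codons sorted = CAA,CAG -> pick last = CAG
residue 6: W -> UGG (only codon)
residue 7: Q codons sorted = CAA,CAG -> pick last = CAG
residue 8: P codons sorted = CCA,CCC,CCG,CCU -> pick last = CCU
residue 9: F codons sorted = UUC,UUU -> pick last = UUU
residue 10: Q codons sorted = CAA,CAG -> pick last = CAG
terminator: stop codons sorted = UAA,UAG,UGA -> pick last = UGA

Answer: mRNA: AUGUUGGCUUGUCAGUGGCAGCCUUUUCAGUGA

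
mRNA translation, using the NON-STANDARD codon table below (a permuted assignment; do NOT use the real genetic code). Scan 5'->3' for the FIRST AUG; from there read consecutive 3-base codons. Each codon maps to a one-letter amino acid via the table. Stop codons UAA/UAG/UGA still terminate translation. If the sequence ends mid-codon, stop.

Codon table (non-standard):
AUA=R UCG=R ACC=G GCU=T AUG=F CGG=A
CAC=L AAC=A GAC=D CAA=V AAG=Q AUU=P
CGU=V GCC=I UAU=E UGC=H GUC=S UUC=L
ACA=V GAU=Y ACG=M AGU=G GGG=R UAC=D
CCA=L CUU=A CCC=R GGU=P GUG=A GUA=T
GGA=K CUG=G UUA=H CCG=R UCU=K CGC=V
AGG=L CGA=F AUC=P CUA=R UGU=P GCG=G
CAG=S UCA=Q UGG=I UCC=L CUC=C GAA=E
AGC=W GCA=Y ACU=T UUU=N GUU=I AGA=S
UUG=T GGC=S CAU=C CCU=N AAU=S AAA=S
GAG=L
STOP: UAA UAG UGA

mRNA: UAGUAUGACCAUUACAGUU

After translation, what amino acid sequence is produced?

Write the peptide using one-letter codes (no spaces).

Answer: FGPVI

Derivation:
start AUG at pos 4
pos 4: AUG -> F; peptide=F
pos 7: ACC -> G; peptide=FG
pos 10: AUU -> P; peptide=FGP
pos 13: ACA -> V; peptide=FGPV
pos 16: GUU -> I; peptide=FGPVI
pos 19: only 0 nt remain (<3), stop (end of mRNA)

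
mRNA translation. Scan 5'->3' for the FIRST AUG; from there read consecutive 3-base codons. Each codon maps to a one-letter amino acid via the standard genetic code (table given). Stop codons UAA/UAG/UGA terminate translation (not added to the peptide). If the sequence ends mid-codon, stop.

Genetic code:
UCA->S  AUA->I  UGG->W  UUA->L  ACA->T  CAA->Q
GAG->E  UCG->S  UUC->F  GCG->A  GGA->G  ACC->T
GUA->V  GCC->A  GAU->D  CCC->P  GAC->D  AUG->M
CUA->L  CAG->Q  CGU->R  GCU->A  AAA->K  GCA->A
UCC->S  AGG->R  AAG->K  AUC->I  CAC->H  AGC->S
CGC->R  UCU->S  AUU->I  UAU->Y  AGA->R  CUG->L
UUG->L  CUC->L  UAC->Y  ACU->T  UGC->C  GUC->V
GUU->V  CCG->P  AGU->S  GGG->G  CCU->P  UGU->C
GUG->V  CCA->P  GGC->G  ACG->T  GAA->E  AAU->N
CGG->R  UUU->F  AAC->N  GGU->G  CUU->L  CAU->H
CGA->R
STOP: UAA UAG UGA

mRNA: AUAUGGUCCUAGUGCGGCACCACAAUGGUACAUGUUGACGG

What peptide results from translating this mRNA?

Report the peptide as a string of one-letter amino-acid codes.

start AUG at pos 2
pos 2: AUG -> M; peptide=M
pos 5: GUC -> V; peptide=MV
pos 8: CUA -> L; peptide=MVL
pos 11: GUG -> V; peptide=MVLV
pos 14: CGG -> R; peptide=MVLVR
pos 17: CAC -> H; peptide=MVLVRH
pos 20: CAC -> H; peptide=MVLVRHH
pos 23: AAU -> N; peptide=MVLVRHHN
pos 26: GGU -> G; peptide=MVLVRHHNG
pos 29: ACA -> T; peptide=MVLVRHHNGT
pos 32: UGU -> C; peptide=MVLVRHHNGTC
pos 35: UGA -> STOP

Answer: MVLVRHHNGTC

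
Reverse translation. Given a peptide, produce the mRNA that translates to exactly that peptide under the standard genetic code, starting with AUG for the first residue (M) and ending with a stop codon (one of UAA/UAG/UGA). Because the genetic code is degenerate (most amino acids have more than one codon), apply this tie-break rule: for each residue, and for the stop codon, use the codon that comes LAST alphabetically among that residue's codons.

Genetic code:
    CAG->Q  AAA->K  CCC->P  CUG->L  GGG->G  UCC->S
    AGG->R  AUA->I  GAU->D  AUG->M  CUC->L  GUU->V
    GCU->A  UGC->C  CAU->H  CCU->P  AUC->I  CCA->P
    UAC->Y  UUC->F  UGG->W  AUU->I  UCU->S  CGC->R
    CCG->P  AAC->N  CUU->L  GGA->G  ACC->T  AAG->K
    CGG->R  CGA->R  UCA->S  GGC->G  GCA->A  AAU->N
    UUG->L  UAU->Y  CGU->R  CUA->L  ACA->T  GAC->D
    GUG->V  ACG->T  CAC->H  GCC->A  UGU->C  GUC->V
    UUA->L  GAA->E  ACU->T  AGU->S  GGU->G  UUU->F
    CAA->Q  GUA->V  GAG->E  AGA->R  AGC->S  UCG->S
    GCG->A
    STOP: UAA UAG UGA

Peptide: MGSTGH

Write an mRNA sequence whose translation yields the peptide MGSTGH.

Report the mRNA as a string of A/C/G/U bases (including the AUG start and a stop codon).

Answer: mRNA: AUGGGUUCUACUGGUCAUUGA

Derivation:
residue 1: M -> AUG (start codon)
residue 2: G codons sorted = GGA,GGC,GGG,GGU -> pick last = GGU
residue 3: S codons sorted = AGC,AGU,UCA,UCC,UCG,UCU -> pick last = UCU
residue 4: T codons sorted = ACA,ACC,ACG,ACU -> pick last = ACU
residue 5: G codons sorted = GGA,GGC,GGG,GGU -> pick last = GGU
residue 6: H codons sorted = CAC,CAU -> pick last = CAU
terminator: stop codons sorted = UAA,UAG,UGA -> pick last = UGA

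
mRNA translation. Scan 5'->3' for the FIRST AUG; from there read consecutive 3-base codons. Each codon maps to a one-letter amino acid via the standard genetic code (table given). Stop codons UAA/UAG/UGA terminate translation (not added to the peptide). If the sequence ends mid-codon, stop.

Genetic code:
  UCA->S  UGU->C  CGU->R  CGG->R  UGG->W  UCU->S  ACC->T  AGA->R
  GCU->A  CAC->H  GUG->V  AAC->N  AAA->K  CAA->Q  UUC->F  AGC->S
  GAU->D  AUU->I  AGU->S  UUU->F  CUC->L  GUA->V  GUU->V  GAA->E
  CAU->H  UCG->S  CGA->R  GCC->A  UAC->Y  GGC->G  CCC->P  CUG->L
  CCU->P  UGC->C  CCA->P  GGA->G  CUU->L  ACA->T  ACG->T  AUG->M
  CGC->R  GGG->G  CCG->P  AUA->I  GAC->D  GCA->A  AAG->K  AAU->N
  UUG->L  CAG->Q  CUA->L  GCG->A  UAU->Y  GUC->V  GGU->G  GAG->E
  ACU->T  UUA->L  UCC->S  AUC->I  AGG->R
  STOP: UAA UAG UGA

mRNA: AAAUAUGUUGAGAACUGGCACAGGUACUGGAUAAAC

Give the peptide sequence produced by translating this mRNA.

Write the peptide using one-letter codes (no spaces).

Answer: MLRTGTGTG

Derivation:
start AUG at pos 4
pos 4: AUG -> M; peptide=M
pos 7: UUG -> L; peptide=ML
pos 10: AGA -> R; peptide=MLR
pos 13: ACU -> T; peptide=MLRT
pos 16: GGC -> G; peptide=MLRTG
pos 19: ACA -> T; peptide=MLRTGT
pos 22: GGU -> G; peptide=MLRTGTG
pos 25: ACU -> T; peptide=MLRTGTGT
pos 28: GGA -> G; peptide=MLRTGTGTG
pos 31: UAA -> STOP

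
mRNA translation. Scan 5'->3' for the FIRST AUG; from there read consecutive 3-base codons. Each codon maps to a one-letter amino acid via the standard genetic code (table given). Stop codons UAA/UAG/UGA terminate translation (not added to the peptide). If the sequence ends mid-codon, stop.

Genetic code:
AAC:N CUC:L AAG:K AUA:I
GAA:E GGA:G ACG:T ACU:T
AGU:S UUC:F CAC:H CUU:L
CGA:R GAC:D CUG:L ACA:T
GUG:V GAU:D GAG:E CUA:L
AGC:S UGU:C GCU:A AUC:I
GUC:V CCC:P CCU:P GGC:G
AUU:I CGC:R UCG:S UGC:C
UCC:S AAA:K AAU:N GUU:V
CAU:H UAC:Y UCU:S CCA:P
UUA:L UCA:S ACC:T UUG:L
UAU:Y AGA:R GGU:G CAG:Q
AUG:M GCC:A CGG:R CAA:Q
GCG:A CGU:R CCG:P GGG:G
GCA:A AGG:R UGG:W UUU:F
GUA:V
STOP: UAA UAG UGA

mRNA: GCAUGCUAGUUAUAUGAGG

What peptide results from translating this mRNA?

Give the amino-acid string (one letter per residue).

start AUG at pos 2
pos 2: AUG -> M; peptide=M
pos 5: CUA -> L; peptide=ML
pos 8: GUU -> V; peptide=MLV
pos 11: AUA -> I; peptide=MLVI
pos 14: UGA -> STOP

Answer: MLVI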